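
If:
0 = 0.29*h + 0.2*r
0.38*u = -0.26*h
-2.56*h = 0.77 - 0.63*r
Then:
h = -0.22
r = 0.32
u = 0.15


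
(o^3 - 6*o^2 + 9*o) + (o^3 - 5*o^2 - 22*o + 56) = 2*o^3 - 11*o^2 - 13*o + 56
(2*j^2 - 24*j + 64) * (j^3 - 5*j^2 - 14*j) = 2*j^5 - 34*j^4 + 156*j^3 + 16*j^2 - 896*j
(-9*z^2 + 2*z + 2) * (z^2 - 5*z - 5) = -9*z^4 + 47*z^3 + 37*z^2 - 20*z - 10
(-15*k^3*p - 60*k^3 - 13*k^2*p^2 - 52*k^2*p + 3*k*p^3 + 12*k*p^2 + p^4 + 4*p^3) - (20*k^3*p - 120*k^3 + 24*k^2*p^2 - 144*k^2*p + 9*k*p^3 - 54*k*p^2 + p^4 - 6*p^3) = -35*k^3*p + 60*k^3 - 37*k^2*p^2 + 92*k^2*p - 6*k*p^3 + 66*k*p^2 + 10*p^3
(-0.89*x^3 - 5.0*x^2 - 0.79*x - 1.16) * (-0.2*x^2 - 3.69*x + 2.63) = 0.178*x^5 + 4.2841*x^4 + 16.2673*x^3 - 10.0029*x^2 + 2.2027*x - 3.0508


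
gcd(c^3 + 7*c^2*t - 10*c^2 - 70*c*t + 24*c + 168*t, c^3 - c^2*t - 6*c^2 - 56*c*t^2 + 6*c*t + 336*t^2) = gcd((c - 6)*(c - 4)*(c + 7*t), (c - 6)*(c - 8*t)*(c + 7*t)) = c^2 + 7*c*t - 6*c - 42*t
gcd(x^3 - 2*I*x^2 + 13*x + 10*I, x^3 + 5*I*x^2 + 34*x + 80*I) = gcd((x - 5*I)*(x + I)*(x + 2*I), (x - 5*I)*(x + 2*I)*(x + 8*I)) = x^2 - 3*I*x + 10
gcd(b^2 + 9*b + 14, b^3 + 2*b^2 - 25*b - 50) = b + 2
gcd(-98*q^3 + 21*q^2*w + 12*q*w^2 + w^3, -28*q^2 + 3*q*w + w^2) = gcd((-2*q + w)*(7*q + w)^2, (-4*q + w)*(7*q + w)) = 7*q + w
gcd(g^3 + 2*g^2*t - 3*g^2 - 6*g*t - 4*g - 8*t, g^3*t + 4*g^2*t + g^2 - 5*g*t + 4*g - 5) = 1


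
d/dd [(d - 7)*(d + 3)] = 2*d - 4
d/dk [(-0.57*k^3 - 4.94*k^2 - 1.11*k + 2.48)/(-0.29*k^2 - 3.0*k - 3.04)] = (0.1653*k^4 + 3.42*k^3 + 19.6965*k^2 + 31.4736*k + 10.8144)/(0.0841*k^4 + 1.74*k^3 + 10.7632*k^2 + 18.24*k + 9.2416)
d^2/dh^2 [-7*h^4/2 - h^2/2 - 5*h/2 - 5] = -42*h^2 - 1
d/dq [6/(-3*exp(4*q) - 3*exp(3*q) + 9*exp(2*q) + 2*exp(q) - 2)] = (72*exp(3*q) + 54*exp(2*q) - 108*exp(q) - 12)*exp(q)/(3*exp(4*q) + 3*exp(3*q) - 9*exp(2*q) - 2*exp(q) + 2)^2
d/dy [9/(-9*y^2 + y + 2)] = 9*(18*y - 1)/(-9*y^2 + y + 2)^2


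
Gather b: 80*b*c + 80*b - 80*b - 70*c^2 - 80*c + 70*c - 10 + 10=80*b*c - 70*c^2 - 10*c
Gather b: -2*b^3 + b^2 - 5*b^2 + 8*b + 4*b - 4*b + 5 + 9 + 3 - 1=-2*b^3 - 4*b^2 + 8*b + 16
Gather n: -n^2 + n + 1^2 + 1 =-n^2 + n + 2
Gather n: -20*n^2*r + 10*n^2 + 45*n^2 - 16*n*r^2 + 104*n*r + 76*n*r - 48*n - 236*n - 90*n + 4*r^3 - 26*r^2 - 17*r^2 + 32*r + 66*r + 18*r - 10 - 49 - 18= n^2*(55 - 20*r) + n*(-16*r^2 + 180*r - 374) + 4*r^3 - 43*r^2 + 116*r - 77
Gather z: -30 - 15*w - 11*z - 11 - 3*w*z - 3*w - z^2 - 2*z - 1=-18*w - z^2 + z*(-3*w - 13) - 42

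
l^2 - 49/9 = (l - 7/3)*(l + 7/3)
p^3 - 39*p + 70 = (p - 5)*(p - 2)*(p + 7)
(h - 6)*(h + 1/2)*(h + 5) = h^3 - h^2/2 - 61*h/2 - 15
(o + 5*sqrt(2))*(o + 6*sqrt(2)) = o^2 + 11*sqrt(2)*o + 60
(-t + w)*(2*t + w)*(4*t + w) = -8*t^3 + 2*t^2*w + 5*t*w^2 + w^3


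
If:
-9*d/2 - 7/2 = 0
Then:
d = -7/9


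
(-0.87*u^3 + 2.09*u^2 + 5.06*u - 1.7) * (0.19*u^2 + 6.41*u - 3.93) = -0.1653*u^5 - 5.1796*u^4 + 17.7774*u^3 + 23.8979*u^2 - 30.7828*u + 6.681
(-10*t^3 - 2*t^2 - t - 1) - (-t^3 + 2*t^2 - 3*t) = -9*t^3 - 4*t^2 + 2*t - 1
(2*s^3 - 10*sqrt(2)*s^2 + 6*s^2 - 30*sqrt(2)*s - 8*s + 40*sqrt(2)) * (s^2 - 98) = 2*s^5 - 10*sqrt(2)*s^4 + 6*s^4 - 204*s^3 - 30*sqrt(2)*s^3 - 588*s^2 + 1020*sqrt(2)*s^2 + 784*s + 2940*sqrt(2)*s - 3920*sqrt(2)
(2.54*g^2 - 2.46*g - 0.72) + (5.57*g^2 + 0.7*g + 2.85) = 8.11*g^2 - 1.76*g + 2.13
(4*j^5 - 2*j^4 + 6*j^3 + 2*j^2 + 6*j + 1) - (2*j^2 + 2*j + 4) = 4*j^5 - 2*j^4 + 6*j^3 + 4*j - 3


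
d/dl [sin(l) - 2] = cos(l)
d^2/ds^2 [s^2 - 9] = 2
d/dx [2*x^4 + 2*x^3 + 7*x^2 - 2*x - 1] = 8*x^3 + 6*x^2 + 14*x - 2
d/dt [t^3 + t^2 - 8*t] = 3*t^2 + 2*t - 8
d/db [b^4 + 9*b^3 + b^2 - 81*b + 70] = 4*b^3 + 27*b^2 + 2*b - 81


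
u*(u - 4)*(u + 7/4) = u^3 - 9*u^2/4 - 7*u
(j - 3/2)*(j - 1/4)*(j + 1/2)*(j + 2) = j^4 + 3*j^3/4 - 3*j^2 - 13*j/16 + 3/8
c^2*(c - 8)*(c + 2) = c^4 - 6*c^3 - 16*c^2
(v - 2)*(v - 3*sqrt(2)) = v^2 - 3*sqrt(2)*v - 2*v + 6*sqrt(2)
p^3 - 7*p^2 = p^2*(p - 7)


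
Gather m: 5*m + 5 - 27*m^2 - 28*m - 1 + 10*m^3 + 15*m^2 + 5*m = 10*m^3 - 12*m^2 - 18*m + 4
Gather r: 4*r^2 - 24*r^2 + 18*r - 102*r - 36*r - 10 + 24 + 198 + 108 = -20*r^2 - 120*r + 320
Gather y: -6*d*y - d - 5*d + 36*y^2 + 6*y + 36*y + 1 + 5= -6*d + 36*y^2 + y*(42 - 6*d) + 6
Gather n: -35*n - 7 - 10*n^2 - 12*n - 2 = -10*n^2 - 47*n - 9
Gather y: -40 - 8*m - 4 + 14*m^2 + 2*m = 14*m^2 - 6*m - 44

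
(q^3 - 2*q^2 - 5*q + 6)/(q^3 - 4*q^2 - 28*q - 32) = (q^2 - 4*q + 3)/(q^2 - 6*q - 16)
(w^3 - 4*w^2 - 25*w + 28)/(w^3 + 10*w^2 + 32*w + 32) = (w^2 - 8*w + 7)/(w^2 + 6*w + 8)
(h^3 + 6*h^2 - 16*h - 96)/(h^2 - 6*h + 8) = (h^2 + 10*h + 24)/(h - 2)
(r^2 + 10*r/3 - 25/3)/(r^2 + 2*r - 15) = (r - 5/3)/(r - 3)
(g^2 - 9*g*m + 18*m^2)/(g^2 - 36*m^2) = (g - 3*m)/(g + 6*m)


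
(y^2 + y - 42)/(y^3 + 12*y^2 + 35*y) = (y - 6)/(y*(y + 5))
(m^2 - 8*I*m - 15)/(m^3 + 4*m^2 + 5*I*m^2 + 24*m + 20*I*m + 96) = (m - 5*I)/(m^2 + m*(4 + 8*I) + 32*I)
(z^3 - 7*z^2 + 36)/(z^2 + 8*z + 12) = (z^2 - 9*z + 18)/(z + 6)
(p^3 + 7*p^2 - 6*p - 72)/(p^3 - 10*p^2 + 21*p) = (p^2 + 10*p + 24)/(p*(p - 7))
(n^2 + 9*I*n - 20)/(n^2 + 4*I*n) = (n + 5*I)/n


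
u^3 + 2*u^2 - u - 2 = (u - 1)*(u + 1)*(u + 2)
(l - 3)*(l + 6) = l^2 + 3*l - 18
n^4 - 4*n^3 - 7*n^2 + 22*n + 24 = (n - 4)*(n - 3)*(n + 1)*(n + 2)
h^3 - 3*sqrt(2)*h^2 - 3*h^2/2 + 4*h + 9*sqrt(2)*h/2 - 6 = (h - 3/2)*(h - 2*sqrt(2))*(h - sqrt(2))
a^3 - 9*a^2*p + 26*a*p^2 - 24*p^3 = (a - 4*p)*(a - 3*p)*(a - 2*p)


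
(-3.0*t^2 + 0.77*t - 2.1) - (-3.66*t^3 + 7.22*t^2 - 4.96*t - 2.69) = 3.66*t^3 - 10.22*t^2 + 5.73*t + 0.59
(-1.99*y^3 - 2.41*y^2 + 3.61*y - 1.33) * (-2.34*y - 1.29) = 4.6566*y^4 + 8.2065*y^3 - 5.3385*y^2 - 1.5447*y + 1.7157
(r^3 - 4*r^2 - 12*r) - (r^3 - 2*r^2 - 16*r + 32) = -2*r^2 + 4*r - 32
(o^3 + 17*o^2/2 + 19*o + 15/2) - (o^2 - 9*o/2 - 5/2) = o^3 + 15*o^2/2 + 47*o/2 + 10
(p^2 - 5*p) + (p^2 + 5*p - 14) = 2*p^2 - 14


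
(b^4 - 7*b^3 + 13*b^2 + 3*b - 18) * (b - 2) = b^5 - 9*b^4 + 27*b^3 - 23*b^2 - 24*b + 36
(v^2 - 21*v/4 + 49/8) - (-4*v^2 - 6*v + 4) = 5*v^2 + 3*v/4 + 17/8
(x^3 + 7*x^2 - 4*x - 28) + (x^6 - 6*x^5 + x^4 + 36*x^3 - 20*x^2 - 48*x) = x^6 - 6*x^5 + x^4 + 37*x^3 - 13*x^2 - 52*x - 28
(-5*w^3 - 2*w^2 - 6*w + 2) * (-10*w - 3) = 50*w^4 + 35*w^3 + 66*w^2 - 2*w - 6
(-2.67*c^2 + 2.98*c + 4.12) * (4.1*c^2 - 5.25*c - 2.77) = -10.947*c^4 + 26.2355*c^3 + 8.6429*c^2 - 29.8846*c - 11.4124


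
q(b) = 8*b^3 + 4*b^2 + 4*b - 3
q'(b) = 24*b^2 + 8*b + 4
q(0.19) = -2.04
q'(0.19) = 6.39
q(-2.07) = -65.10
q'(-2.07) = 90.28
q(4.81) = 999.06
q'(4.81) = 597.75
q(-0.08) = -3.30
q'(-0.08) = 3.51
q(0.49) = 0.86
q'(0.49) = 13.68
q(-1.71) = -38.15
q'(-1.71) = 60.50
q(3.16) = 302.02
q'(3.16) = 268.93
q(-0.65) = -6.11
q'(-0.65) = 8.94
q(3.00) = 261.00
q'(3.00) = 244.00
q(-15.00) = -26163.00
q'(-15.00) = 5284.00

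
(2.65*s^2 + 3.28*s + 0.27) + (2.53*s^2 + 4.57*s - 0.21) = 5.18*s^2 + 7.85*s + 0.06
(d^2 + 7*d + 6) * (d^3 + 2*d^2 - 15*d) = d^5 + 9*d^4 + 5*d^3 - 93*d^2 - 90*d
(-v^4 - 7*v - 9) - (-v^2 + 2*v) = -v^4 + v^2 - 9*v - 9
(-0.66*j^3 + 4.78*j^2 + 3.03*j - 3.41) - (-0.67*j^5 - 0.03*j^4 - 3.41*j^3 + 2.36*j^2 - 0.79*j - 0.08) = 0.67*j^5 + 0.03*j^4 + 2.75*j^3 + 2.42*j^2 + 3.82*j - 3.33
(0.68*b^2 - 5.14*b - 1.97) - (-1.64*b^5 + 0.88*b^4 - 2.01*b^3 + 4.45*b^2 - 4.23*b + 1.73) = 1.64*b^5 - 0.88*b^4 + 2.01*b^3 - 3.77*b^2 - 0.909999999999999*b - 3.7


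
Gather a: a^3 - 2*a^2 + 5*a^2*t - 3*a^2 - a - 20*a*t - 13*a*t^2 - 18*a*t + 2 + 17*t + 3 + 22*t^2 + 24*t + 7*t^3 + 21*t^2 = a^3 + a^2*(5*t - 5) + a*(-13*t^2 - 38*t - 1) + 7*t^3 + 43*t^2 + 41*t + 5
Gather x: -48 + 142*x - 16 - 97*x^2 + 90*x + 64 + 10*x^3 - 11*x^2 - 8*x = 10*x^3 - 108*x^2 + 224*x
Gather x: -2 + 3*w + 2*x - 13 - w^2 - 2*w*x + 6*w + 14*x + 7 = -w^2 + 9*w + x*(16 - 2*w) - 8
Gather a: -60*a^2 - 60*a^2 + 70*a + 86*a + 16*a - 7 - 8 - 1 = -120*a^2 + 172*a - 16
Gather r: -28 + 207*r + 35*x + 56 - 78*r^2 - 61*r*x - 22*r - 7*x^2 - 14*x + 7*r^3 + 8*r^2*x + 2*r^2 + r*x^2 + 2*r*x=7*r^3 + r^2*(8*x - 76) + r*(x^2 - 59*x + 185) - 7*x^2 + 21*x + 28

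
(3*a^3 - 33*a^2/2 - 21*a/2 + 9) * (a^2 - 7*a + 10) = 3*a^5 - 75*a^4/2 + 135*a^3 - 165*a^2/2 - 168*a + 90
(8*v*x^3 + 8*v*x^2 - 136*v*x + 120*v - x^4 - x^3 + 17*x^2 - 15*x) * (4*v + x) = 32*v^2*x^3 + 32*v^2*x^2 - 544*v^2*x + 480*v^2 + 4*v*x^4 + 4*v*x^3 - 68*v*x^2 + 60*v*x - x^5 - x^4 + 17*x^3 - 15*x^2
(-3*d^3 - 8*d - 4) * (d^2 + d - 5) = -3*d^5 - 3*d^4 + 7*d^3 - 12*d^2 + 36*d + 20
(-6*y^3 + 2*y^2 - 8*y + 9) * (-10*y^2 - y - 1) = 60*y^5 - 14*y^4 + 84*y^3 - 84*y^2 - y - 9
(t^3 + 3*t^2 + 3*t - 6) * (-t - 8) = -t^4 - 11*t^3 - 27*t^2 - 18*t + 48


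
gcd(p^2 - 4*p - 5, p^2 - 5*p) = p - 5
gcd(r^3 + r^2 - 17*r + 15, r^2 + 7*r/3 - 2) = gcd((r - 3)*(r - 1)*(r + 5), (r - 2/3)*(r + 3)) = 1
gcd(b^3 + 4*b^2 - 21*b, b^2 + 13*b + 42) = b + 7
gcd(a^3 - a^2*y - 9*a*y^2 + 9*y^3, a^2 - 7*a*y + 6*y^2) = -a + y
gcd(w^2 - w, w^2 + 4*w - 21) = 1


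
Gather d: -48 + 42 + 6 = 0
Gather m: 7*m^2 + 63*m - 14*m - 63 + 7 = 7*m^2 + 49*m - 56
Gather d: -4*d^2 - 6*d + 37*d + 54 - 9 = -4*d^2 + 31*d + 45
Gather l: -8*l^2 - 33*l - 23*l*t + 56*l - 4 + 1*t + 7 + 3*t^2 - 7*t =-8*l^2 + l*(23 - 23*t) + 3*t^2 - 6*t + 3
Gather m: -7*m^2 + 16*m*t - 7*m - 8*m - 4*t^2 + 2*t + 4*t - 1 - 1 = -7*m^2 + m*(16*t - 15) - 4*t^2 + 6*t - 2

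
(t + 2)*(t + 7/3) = t^2 + 13*t/3 + 14/3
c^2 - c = c*(c - 1)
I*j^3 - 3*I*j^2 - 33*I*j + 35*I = (j - 7)*(j + 5)*(I*j - I)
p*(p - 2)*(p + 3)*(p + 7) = p^4 + 8*p^3 + p^2 - 42*p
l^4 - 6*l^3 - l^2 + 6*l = l*(l - 6)*(l - 1)*(l + 1)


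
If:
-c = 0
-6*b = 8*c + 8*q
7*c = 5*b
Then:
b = 0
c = 0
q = 0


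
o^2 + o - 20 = (o - 4)*(o + 5)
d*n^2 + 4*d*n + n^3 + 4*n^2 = n*(d + n)*(n + 4)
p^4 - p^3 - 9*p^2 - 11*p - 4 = (p - 4)*(p + 1)^3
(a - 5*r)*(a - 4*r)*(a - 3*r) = a^3 - 12*a^2*r + 47*a*r^2 - 60*r^3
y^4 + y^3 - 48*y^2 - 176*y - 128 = (y - 8)*(y + 1)*(y + 4)^2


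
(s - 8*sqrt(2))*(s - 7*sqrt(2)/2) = s^2 - 23*sqrt(2)*s/2 + 56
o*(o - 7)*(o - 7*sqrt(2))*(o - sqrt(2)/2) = o^4 - 15*sqrt(2)*o^3/2 - 7*o^3 + 7*o^2 + 105*sqrt(2)*o^2/2 - 49*o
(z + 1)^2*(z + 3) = z^3 + 5*z^2 + 7*z + 3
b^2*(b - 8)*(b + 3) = b^4 - 5*b^3 - 24*b^2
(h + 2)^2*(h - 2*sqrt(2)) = h^3 - 2*sqrt(2)*h^2 + 4*h^2 - 8*sqrt(2)*h + 4*h - 8*sqrt(2)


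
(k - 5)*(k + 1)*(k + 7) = k^3 + 3*k^2 - 33*k - 35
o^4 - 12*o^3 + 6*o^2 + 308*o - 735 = (o - 7)^2*(o - 3)*(o + 5)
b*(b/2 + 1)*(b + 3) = b^3/2 + 5*b^2/2 + 3*b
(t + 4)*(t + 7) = t^2 + 11*t + 28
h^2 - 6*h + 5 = (h - 5)*(h - 1)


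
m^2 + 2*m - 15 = (m - 3)*(m + 5)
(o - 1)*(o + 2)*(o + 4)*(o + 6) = o^4 + 11*o^3 + 32*o^2 + 4*o - 48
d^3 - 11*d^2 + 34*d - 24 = (d - 6)*(d - 4)*(d - 1)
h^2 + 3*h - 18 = (h - 3)*(h + 6)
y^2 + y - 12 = (y - 3)*(y + 4)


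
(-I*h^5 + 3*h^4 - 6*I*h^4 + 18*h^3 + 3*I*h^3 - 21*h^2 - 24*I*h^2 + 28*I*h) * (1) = -I*h^5 + 3*h^4 - 6*I*h^4 + 18*h^3 + 3*I*h^3 - 21*h^2 - 24*I*h^2 + 28*I*h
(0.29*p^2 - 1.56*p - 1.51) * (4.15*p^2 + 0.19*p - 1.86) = 1.2035*p^4 - 6.4189*p^3 - 7.1023*p^2 + 2.6147*p + 2.8086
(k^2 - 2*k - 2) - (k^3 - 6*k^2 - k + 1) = -k^3 + 7*k^2 - k - 3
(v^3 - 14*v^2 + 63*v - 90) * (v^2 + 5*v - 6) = v^5 - 9*v^4 - 13*v^3 + 309*v^2 - 828*v + 540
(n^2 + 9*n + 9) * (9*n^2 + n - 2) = 9*n^4 + 82*n^3 + 88*n^2 - 9*n - 18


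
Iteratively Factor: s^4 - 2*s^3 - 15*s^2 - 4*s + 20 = (s + 2)*(s^3 - 4*s^2 - 7*s + 10) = (s - 5)*(s + 2)*(s^2 + s - 2) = (s - 5)*(s + 2)^2*(s - 1)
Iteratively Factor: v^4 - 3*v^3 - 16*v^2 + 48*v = (v - 3)*(v^3 - 16*v) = v*(v - 3)*(v^2 - 16) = v*(v - 4)*(v - 3)*(v + 4)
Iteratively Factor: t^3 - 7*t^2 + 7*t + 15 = (t - 3)*(t^2 - 4*t - 5) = (t - 5)*(t - 3)*(t + 1)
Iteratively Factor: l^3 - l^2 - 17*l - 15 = (l + 3)*(l^2 - 4*l - 5) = (l + 1)*(l + 3)*(l - 5)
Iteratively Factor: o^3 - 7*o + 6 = (o - 2)*(o^2 + 2*o - 3) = (o - 2)*(o + 3)*(o - 1)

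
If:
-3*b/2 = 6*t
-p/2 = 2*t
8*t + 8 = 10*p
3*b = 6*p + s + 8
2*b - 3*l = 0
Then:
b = 2/3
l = 4/9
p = 2/3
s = -10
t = -1/6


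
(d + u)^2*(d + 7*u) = d^3 + 9*d^2*u + 15*d*u^2 + 7*u^3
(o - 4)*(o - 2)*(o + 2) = o^3 - 4*o^2 - 4*o + 16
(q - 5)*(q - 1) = q^2 - 6*q + 5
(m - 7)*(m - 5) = m^2 - 12*m + 35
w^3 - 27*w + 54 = (w - 3)^2*(w + 6)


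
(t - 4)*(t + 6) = t^2 + 2*t - 24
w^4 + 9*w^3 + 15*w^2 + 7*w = w*(w + 1)^2*(w + 7)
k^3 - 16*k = k*(k - 4)*(k + 4)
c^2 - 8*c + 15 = (c - 5)*(c - 3)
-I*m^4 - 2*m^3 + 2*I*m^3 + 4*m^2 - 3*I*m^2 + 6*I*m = m*(m - 2)*(m - 3*I)*(-I*m + 1)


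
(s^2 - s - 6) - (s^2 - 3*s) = 2*s - 6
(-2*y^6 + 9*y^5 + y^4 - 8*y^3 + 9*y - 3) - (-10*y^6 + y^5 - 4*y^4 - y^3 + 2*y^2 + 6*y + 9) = 8*y^6 + 8*y^5 + 5*y^4 - 7*y^3 - 2*y^2 + 3*y - 12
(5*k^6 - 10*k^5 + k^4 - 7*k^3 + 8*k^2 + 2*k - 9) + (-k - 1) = 5*k^6 - 10*k^5 + k^4 - 7*k^3 + 8*k^2 + k - 10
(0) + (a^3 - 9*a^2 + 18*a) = a^3 - 9*a^2 + 18*a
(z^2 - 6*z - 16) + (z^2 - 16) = 2*z^2 - 6*z - 32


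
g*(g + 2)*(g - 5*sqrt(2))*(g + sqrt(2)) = g^4 - 4*sqrt(2)*g^3 + 2*g^3 - 8*sqrt(2)*g^2 - 10*g^2 - 20*g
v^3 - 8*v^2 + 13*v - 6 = (v - 6)*(v - 1)^2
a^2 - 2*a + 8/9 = (a - 4/3)*(a - 2/3)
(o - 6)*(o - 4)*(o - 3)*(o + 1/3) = o^4 - 38*o^3/3 + 149*o^2/3 - 54*o - 24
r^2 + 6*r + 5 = (r + 1)*(r + 5)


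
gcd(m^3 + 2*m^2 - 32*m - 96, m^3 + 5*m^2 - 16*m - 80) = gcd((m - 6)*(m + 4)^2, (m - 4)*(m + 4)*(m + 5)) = m + 4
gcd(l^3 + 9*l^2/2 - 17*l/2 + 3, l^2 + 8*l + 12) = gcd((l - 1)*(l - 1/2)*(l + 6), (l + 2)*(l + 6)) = l + 6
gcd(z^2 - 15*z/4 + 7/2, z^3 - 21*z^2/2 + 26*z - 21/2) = 1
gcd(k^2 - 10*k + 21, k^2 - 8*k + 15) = k - 3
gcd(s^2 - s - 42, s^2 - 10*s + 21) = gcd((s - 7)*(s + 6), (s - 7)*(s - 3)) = s - 7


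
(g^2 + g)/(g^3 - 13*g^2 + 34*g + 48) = g/(g^2 - 14*g + 48)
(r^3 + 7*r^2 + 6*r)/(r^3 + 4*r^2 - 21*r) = (r^2 + 7*r + 6)/(r^2 + 4*r - 21)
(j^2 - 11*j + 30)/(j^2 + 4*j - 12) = (j^2 - 11*j + 30)/(j^2 + 4*j - 12)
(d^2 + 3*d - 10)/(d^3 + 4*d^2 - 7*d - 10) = 1/(d + 1)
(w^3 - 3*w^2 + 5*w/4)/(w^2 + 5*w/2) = (4*w^2 - 12*w + 5)/(2*(2*w + 5))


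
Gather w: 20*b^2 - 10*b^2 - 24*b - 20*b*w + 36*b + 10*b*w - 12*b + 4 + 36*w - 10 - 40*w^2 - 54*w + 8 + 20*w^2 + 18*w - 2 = 10*b^2 - 10*b*w - 20*w^2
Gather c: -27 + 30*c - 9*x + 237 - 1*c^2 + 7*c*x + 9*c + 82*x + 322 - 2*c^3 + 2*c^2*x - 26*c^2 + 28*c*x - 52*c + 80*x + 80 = -2*c^3 + c^2*(2*x - 27) + c*(35*x - 13) + 153*x + 612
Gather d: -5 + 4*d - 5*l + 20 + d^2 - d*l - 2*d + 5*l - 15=d^2 + d*(2 - l)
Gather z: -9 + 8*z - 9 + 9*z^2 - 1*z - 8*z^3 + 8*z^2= -8*z^3 + 17*z^2 + 7*z - 18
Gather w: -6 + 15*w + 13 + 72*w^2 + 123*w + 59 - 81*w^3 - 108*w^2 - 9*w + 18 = -81*w^3 - 36*w^2 + 129*w + 84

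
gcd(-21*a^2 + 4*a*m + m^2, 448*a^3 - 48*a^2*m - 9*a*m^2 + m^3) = 7*a + m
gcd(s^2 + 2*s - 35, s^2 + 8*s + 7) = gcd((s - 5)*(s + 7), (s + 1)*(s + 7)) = s + 7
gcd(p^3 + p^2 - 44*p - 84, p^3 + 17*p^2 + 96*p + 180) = p + 6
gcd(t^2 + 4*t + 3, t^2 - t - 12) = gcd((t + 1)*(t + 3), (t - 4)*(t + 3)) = t + 3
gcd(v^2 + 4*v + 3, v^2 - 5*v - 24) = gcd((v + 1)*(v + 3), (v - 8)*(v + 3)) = v + 3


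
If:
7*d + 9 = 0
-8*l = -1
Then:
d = -9/7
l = 1/8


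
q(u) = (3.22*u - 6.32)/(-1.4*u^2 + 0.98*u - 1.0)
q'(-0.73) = 3.02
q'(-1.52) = 1.23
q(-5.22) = 0.52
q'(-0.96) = 2.31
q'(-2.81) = 0.40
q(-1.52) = 1.96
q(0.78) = 3.50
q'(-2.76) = 0.42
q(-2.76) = 1.06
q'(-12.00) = 0.02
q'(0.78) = -6.84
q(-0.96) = 2.91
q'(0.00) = 2.97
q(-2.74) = 1.07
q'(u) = (2.8*u - 0.98)*(3.22*u - 6.32)/(-1.4*u^2 + 0.98*u - 1.0)^2 + 3.22/(-1.4*u^2 + 0.98*u - 1.0) = (4.508*u^2 - 17.696*u + 2.9736)/(1.96*u^4 - 2.744*u^3 + 3.7604*u^2 - 1.96*u + 1.0)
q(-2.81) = 1.04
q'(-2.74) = 0.42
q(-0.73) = 3.52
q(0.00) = 6.32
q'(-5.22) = 0.11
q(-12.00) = 0.21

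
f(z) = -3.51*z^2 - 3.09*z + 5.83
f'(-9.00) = 60.09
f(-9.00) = -250.67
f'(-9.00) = 60.09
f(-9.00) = -250.67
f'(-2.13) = 11.86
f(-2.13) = -3.51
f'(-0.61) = 1.19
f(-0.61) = 6.41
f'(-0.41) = -0.21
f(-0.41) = 6.51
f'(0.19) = -4.42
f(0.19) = 5.12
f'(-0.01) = -3.02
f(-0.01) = 5.86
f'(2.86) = -23.17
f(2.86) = -31.72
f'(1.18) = -11.37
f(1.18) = -2.70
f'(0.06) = -3.51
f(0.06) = 5.63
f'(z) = -7.02*z - 3.09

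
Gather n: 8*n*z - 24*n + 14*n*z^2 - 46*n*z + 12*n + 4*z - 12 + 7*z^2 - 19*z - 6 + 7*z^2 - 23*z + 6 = n*(14*z^2 - 38*z - 12) + 14*z^2 - 38*z - 12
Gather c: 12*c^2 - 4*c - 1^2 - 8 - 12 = 12*c^2 - 4*c - 21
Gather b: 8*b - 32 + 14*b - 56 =22*b - 88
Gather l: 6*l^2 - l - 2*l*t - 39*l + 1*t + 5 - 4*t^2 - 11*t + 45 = 6*l^2 + l*(-2*t - 40) - 4*t^2 - 10*t + 50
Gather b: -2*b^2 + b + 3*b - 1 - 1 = -2*b^2 + 4*b - 2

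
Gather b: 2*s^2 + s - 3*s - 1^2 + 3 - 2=2*s^2 - 2*s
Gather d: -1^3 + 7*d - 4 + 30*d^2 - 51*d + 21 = 30*d^2 - 44*d + 16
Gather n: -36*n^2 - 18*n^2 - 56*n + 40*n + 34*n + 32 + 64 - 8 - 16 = -54*n^2 + 18*n + 72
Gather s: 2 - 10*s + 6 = 8 - 10*s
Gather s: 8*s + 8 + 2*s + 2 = 10*s + 10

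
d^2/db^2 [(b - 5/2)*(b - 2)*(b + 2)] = 6*b - 5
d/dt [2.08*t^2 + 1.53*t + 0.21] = 4.16*t + 1.53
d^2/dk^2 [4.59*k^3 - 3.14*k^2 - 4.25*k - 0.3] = 27.54*k - 6.28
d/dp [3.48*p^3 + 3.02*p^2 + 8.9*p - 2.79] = 10.44*p^2 + 6.04*p + 8.9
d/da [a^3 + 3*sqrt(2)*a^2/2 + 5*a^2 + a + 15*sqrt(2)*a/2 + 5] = 3*a^2 + 3*sqrt(2)*a + 10*a + 1 + 15*sqrt(2)/2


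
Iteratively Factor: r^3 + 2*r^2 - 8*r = (r - 2)*(r^2 + 4*r) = r*(r - 2)*(r + 4)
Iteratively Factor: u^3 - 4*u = (u)*(u^2 - 4) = u*(u + 2)*(u - 2)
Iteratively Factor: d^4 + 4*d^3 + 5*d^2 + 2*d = (d + 1)*(d^3 + 3*d^2 + 2*d) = (d + 1)*(d + 2)*(d^2 + d) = (d + 1)^2*(d + 2)*(d)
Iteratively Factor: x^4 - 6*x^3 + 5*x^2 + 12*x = (x)*(x^3 - 6*x^2 + 5*x + 12) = x*(x - 4)*(x^2 - 2*x - 3) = x*(x - 4)*(x + 1)*(x - 3)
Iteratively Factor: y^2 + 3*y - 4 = (y - 1)*(y + 4)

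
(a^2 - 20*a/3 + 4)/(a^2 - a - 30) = (a - 2/3)/(a + 5)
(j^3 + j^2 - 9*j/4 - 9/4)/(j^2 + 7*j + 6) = (j^2 - 9/4)/(j + 6)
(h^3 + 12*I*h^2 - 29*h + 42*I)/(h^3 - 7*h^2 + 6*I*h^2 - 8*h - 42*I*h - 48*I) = (h^2 + 6*I*h + 7)/(h^2 - 7*h - 8)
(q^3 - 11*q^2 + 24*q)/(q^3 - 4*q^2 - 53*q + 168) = q/(q + 7)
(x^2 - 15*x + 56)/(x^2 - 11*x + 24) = (x - 7)/(x - 3)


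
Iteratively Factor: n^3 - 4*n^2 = (n - 4)*(n^2) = n*(n - 4)*(n)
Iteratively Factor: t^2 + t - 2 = (t + 2)*(t - 1)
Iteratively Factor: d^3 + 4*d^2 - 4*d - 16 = (d + 4)*(d^2 - 4) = (d + 2)*(d + 4)*(d - 2)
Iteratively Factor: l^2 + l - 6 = (l - 2)*(l + 3)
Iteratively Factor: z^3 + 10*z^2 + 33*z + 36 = (z + 3)*(z^2 + 7*z + 12) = (z + 3)*(z + 4)*(z + 3)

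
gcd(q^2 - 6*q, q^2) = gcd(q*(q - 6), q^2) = q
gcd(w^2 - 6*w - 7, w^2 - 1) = w + 1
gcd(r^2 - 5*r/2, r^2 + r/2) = r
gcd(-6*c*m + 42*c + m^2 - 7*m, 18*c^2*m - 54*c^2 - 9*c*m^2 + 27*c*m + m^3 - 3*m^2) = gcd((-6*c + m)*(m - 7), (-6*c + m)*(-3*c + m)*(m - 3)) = 6*c - m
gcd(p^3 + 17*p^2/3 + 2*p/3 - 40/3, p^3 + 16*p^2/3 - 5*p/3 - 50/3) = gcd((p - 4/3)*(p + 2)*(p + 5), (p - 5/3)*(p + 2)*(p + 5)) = p^2 + 7*p + 10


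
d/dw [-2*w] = -2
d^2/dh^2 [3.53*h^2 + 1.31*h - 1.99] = 7.06000000000000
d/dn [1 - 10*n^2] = -20*n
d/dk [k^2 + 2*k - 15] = 2*k + 2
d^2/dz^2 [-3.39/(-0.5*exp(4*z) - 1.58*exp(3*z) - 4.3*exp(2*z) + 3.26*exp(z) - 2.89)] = ((-27.12*exp(3*z) - 48.2058*exp(2*z) - 58.308*exp(z) + 11.0514)*(0.5*exp(4*z) + 1.58*exp(3*z) + 4.3*exp(2*z) - 3.26*exp(z) + 2.89) + 3.39*(2.0*exp(3*z) + 4.74*exp(2*z) + 8.6*exp(z) - 3.26)*(4.0*exp(3*z) + 9.48*exp(2*z) + 17.2*exp(z) - 6.52)*exp(z))*exp(z)/(0.5*exp(4*z) + 1.58*exp(3*z) + 4.3*exp(2*z) - 3.26*exp(z) + 2.89)^3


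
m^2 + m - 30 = (m - 5)*(m + 6)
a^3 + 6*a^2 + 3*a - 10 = (a - 1)*(a + 2)*(a + 5)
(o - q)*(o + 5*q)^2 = o^3 + 9*o^2*q + 15*o*q^2 - 25*q^3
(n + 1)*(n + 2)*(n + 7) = n^3 + 10*n^2 + 23*n + 14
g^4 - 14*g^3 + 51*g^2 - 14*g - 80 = (g - 8)*(g - 5)*(g - 2)*(g + 1)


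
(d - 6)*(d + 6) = d^2 - 36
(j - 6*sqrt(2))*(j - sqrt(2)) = j^2 - 7*sqrt(2)*j + 12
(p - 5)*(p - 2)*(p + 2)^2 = p^4 - 3*p^3 - 14*p^2 + 12*p + 40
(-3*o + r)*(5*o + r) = -15*o^2 + 2*o*r + r^2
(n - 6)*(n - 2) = n^2 - 8*n + 12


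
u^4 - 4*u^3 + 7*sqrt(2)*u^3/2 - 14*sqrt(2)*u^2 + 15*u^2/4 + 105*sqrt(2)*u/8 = u*(u - 5/2)*(u - 3/2)*(u + 7*sqrt(2)/2)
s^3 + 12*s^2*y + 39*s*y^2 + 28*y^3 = (s + y)*(s + 4*y)*(s + 7*y)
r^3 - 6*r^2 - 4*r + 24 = (r - 6)*(r - 2)*(r + 2)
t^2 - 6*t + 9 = (t - 3)^2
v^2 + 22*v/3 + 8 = (v + 4/3)*(v + 6)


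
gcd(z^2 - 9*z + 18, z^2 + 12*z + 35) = 1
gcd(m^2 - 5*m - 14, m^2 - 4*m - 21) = m - 7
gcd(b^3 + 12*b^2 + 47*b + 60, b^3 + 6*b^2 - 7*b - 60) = b^2 + 9*b + 20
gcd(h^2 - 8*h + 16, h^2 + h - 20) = h - 4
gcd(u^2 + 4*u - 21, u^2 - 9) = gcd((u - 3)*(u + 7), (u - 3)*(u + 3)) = u - 3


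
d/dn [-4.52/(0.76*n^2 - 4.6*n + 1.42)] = (6.8704*n - 20.792)/(0.76*n^2 - 4.6*n + 1.42)^2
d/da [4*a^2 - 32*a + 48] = 8*a - 32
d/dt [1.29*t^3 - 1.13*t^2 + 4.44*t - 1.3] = 3.87*t^2 - 2.26*t + 4.44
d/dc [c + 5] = 1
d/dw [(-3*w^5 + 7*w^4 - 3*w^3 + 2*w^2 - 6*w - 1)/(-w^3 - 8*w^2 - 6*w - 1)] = w*(6*w^6 + 65*w^5 - 40*w^4 - 85*w^3 - 4*w^2 - 54*w - 20)/(w^6 + 16*w^5 + 76*w^4 + 98*w^3 + 52*w^2 + 12*w + 1)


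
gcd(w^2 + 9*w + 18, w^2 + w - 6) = w + 3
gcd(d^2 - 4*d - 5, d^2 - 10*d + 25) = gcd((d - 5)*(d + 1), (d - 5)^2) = d - 5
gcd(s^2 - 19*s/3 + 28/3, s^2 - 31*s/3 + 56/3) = s - 7/3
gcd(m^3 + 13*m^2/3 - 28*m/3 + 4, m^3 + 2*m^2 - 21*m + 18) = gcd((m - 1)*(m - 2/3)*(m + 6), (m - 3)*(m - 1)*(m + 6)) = m^2 + 5*m - 6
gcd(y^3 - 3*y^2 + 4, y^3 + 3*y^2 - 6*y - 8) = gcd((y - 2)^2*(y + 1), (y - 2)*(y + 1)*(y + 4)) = y^2 - y - 2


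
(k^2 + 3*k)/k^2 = (k + 3)/k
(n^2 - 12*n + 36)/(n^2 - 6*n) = (n - 6)/n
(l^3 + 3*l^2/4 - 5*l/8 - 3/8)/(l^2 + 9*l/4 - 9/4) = (2*l^2 + 3*l + 1)/(2*(l + 3))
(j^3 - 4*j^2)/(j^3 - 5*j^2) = (j - 4)/(j - 5)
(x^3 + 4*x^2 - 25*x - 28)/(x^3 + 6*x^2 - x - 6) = (x^2 + 3*x - 28)/(x^2 + 5*x - 6)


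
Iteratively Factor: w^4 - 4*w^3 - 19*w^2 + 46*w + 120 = (w - 5)*(w^3 + w^2 - 14*w - 24) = (w - 5)*(w + 2)*(w^2 - w - 12) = (w - 5)*(w - 4)*(w + 2)*(w + 3)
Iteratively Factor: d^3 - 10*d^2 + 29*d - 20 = (d - 5)*(d^2 - 5*d + 4) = (d - 5)*(d - 1)*(d - 4)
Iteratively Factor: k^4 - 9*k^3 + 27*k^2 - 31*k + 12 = (k - 1)*(k^3 - 8*k^2 + 19*k - 12) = (k - 4)*(k - 1)*(k^2 - 4*k + 3) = (k - 4)*(k - 3)*(k - 1)*(k - 1)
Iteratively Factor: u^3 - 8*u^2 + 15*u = (u - 5)*(u^2 - 3*u) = u*(u - 5)*(u - 3)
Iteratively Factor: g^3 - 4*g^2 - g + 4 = (g + 1)*(g^2 - 5*g + 4) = (g - 1)*(g + 1)*(g - 4)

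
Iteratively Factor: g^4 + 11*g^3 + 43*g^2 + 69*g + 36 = (g + 3)*(g^3 + 8*g^2 + 19*g + 12) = (g + 3)^2*(g^2 + 5*g + 4) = (g + 3)^2*(g + 4)*(g + 1)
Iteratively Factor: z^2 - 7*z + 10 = (z - 5)*(z - 2)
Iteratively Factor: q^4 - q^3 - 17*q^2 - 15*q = (q - 5)*(q^3 + 4*q^2 + 3*q) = (q - 5)*(q + 1)*(q^2 + 3*q) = (q - 5)*(q + 1)*(q + 3)*(q)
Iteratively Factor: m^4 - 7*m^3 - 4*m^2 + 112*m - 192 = (m - 4)*(m^3 - 3*m^2 - 16*m + 48) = (m - 4)^2*(m^2 + m - 12) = (m - 4)^2*(m - 3)*(m + 4)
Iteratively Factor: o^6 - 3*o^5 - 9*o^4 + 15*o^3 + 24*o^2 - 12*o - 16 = (o + 1)*(o^5 - 4*o^4 - 5*o^3 + 20*o^2 + 4*o - 16) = (o - 2)*(o + 1)*(o^4 - 2*o^3 - 9*o^2 + 2*o + 8) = (o - 4)*(o - 2)*(o + 1)*(o^3 + 2*o^2 - o - 2) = (o - 4)*(o - 2)*(o + 1)*(o + 2)*(o^2 - 1) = (o - 4)*(o - 2)*(o + 1)^2*(o + 2)*(o - 1)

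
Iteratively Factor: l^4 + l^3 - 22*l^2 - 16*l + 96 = (l + 3)*(l^3 - 2*l^2 - 16*l + 32) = (l - 2)*(l + 3)*(l^2 - 16) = (l - 4)*(l - 2)*(l + 3)*(l + 4)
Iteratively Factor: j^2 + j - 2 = (j - 1)*(j + 2)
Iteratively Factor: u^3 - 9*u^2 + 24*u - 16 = (u - 1)*(u^2 - 8*u + 16) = (u - 4)*(u - 1)*(u - 4)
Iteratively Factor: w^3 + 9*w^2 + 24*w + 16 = (w + 4)*(w^2 + 5*w + 4) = (w + 4)^2*(w + 1)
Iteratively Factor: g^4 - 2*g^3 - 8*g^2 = (g)*(g^3 - 2*g^2 - 8*g) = g*(g - 4)*(g^2 + 2*g) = g*(g - 4)*(g + 2)*(g)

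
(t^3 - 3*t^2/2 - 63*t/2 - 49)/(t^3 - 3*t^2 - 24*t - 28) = (t + 7/2)/(t + 2)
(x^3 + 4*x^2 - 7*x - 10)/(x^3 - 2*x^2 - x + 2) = (x + 5)/(x - 1)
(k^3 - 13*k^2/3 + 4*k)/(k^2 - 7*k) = (k^2 - 13*k/3 + 4)/(k - 7)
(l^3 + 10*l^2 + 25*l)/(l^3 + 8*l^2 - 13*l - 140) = l*(l + 5)/(l^2 + 3*l - 28)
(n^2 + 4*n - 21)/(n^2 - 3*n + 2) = (n^2 + 4*n - 21)/(n^2 - 3*n + 2)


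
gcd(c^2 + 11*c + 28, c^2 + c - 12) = c + 4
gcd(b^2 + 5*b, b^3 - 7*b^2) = b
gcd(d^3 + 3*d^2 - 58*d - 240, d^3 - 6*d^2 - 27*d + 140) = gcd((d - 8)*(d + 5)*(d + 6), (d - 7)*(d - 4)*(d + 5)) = d + 5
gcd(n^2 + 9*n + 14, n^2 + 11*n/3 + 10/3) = n + 2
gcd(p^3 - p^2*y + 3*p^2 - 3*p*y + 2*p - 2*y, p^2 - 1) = p + 1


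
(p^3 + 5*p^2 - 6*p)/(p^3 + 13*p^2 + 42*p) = (p - 1)/(p + 7)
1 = 1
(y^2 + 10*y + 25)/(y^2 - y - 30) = (y + 5)/(y - 6)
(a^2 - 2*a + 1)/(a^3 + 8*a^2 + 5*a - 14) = (a - 1)/(a^2 + 9*a + 14)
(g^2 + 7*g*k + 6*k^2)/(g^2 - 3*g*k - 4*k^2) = (g + 6*k)/(g - 4*k)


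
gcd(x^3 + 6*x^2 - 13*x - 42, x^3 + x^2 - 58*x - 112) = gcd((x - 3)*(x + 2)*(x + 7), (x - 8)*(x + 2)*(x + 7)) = x^2 + 9*x + 14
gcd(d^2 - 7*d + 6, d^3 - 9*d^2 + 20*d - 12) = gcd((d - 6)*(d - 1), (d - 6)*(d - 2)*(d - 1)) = d^2 - 7*d + 6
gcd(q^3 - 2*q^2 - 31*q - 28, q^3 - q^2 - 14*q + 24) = q + 4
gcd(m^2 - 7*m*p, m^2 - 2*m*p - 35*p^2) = -m + 7*p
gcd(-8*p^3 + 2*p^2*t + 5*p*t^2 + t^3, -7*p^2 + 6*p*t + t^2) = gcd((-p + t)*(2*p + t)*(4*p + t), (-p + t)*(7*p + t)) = p - t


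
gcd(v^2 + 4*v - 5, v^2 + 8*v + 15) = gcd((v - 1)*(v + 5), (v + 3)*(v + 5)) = v + 5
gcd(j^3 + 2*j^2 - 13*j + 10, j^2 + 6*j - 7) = j - 1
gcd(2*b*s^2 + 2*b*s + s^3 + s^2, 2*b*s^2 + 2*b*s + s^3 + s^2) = 2*b*s^2 + 2*b*s + s^3 + s^2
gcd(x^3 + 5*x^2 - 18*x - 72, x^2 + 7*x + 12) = x + 3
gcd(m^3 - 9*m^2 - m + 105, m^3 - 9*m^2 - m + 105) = m^3 - 9*m^2 - m + 105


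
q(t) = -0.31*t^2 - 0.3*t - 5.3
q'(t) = -0.62*t - 0.3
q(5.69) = -17.04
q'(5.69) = -3.83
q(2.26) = -7.56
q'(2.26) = -1.70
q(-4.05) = -9.17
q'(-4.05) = 2.21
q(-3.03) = -7.24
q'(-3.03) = 1.58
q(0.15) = -5.35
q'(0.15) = -0.39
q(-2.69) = -6.74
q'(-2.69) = 1.37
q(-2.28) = -6.23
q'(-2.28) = 1.11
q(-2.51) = -6.50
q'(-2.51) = 1.26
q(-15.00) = -70.55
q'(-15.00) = 9.00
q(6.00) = -18.26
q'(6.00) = -4.02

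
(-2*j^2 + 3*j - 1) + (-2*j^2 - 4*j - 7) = -4*j^2 - j - 8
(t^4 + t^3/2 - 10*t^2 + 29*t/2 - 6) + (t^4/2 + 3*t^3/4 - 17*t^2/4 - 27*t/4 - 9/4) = 3*t^4/2 + 5*t^3/4 - 57*t^2/4 + 31*t/4 - 33/4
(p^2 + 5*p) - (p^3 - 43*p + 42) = -p^3 + p^2 + 48*p - 42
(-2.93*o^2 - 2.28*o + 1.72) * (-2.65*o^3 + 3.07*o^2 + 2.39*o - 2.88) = 7.7645*o^5 - 2.9531*o^4 - 18.5603*o^3 + 8.2696*o^2 + 10.6772*o - 4.9536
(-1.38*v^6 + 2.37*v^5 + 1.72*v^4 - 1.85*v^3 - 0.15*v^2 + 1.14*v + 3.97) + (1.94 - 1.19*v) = -1.38*v^6 + 2.37*v^5 + 1.72*v^4 - 1.85*v^3 - 0.15*v^2 - 0.05*v + 5.91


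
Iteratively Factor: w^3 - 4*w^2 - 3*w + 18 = (w - 3)*(w^2 - w - 6) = (w - 3)^2*(w + 2)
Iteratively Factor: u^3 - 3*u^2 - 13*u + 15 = (u + 3)*(u^2 - 6*u + 5) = (u - 5)*(u + 3)*(u - 1)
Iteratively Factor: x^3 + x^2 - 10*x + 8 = (x - 1)*(x^2 + 2*x - 8) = (x - 1)*(x + 4)*(x - 2)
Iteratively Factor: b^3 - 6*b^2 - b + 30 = (b - 5)*(b^2 - b - 6) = (b - 5)*(b + 2)*(b - 3)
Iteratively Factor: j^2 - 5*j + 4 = (j - 1)*(j - 4)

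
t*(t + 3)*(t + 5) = t^3 + 8*t^2 + 15*t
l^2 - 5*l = l*(l - 5)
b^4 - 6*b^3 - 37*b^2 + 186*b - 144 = (b - 8)*(b - 3)*(b - 1)*(b + 6)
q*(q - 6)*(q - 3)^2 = q^4 - 12*q^3 + 45*q^2 - 54*q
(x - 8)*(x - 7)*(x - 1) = x^3 - 16*x^2 + 71*x - 56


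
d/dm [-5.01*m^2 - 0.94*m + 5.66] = -10.02*m - 0.94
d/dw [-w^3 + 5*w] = 5 - 3*w^2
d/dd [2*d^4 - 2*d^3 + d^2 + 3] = 2*d*(4*d^2 - 3*d + 1)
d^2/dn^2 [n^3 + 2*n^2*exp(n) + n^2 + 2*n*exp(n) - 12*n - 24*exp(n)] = 2*n^2*exp(n) + 10*n*exp(n) + 6*n - 16*exp(n) + 2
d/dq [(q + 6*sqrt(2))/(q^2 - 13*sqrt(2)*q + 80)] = (-q^2 - 12*sqrt(2)*q + 236)/(q^4 - 26*sqrt(2)*q^3 + 498*q^2 - 2080*sqrt(2)*q + 6400)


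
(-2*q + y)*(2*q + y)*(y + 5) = -4*q^2*y - 20*q^2 + y^3 + 5*y^2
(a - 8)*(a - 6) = a^2 - 14*a + 48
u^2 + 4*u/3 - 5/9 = (u - 1/3)*(u + 5/3)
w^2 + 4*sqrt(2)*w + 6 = (w + sqrt(2))*(w + 3*sqrt(2))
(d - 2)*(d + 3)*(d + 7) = d^3 + 8*d^2 + d - 42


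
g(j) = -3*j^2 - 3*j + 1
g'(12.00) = -75.00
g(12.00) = -467.00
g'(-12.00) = 69.00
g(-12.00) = -395.00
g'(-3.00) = 15.00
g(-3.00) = -17.00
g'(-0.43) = -0.42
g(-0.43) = 1.74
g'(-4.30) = 22.80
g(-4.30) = -41.57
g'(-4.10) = 21.60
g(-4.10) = -37.13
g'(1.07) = -9.42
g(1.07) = -5.64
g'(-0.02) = -2.88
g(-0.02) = 1.06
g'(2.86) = -20.16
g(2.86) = -32.12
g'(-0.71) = 1.26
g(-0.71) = 1.62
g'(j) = -6*j - 3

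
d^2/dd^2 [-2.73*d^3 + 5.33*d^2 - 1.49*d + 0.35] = 10.66 - 16.38*d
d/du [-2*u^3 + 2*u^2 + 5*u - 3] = -6*u^2 + 4*u + 5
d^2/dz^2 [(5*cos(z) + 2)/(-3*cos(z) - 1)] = (3*cos(z)^2 - cos(z) - 6)/(3*cos(z) + 1)^3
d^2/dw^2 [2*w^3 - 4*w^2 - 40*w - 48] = 12*w - 8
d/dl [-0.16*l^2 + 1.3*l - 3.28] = 1.3 - 0.32*l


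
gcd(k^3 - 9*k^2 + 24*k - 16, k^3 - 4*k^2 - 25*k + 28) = k - 1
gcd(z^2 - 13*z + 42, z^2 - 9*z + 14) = z - 7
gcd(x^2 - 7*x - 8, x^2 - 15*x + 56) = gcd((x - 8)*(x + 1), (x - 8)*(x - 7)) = x - 8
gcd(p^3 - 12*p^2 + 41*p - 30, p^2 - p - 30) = p - 6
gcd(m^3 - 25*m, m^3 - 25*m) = m^3 - 25*m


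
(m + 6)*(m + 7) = m^2 + 13*m + 42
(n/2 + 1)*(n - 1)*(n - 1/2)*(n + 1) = n^4/2 + 3*n^3/4 - n^2 - 3*n/4 + 1/2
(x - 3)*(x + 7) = x^2 + 4*x - 21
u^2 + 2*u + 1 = (u + 1)^2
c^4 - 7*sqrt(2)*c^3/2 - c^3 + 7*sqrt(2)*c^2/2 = c^2*(c - 1)*(c - 7*sqrt(2)/2)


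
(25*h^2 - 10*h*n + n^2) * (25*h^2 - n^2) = 625*h^4 - 250*h^3*n + 10*h*n^3 - n^4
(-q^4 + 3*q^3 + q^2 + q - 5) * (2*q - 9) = -2*q^5 + 15*q^4 - 25*q^3 - 7*q^2 - 19*q + 45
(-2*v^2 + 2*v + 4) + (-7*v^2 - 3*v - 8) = -9*v^2 - v - 4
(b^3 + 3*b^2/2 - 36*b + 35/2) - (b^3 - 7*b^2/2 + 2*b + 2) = 5*b^2 - 38*b + 31/2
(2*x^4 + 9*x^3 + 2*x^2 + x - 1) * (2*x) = 4*x^5 + 18*x^4 + 4*x^3 + 2*x^2 - 2*x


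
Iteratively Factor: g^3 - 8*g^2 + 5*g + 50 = (g - 5)*(g^2 - 3*g - 10) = (g - 5)*(g + 2)*(g - 5)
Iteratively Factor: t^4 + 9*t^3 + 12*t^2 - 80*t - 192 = (t - 3)*(t^3 + 12*t^2 + 48*t + 64) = (t - 3)*(t + 4)*(t^2 + 8*t + 16) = (t - 3)*(t + 4)^2*(t + 4)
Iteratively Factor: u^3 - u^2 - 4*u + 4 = (u - 2)*(u^2 + u - 2) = (u - 2)*(u + 2)*(u - 1)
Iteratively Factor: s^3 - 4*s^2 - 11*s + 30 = (s - 5)*(s^2 + s - 6) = (s - 5)*(s - 2)*(s + 3)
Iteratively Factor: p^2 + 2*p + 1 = (p + 1)*(p + 1)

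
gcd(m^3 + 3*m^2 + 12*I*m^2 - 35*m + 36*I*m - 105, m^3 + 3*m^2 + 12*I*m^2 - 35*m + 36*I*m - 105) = m^3 + m^2*(3 + 12*I) + m*(-35 + 36*I) - 105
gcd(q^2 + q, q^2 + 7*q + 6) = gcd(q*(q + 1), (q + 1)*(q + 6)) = q + 1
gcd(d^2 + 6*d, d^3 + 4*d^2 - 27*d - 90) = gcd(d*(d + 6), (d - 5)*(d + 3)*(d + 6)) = d + 6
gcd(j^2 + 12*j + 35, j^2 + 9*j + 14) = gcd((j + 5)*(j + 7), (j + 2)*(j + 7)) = j + 7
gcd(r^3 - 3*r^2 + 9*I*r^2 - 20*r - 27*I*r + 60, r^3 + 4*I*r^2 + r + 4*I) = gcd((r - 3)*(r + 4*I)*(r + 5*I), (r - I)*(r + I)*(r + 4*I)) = r + 4*I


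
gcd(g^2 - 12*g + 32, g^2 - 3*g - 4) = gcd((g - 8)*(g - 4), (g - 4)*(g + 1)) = g - 4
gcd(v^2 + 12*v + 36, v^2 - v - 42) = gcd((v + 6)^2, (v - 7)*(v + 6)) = v + 6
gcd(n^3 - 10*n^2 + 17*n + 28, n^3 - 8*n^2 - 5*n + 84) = n^2 - 11*n + 28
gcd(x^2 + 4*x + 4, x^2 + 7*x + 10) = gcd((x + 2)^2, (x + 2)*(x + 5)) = x + 2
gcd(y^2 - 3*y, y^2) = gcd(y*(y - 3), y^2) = y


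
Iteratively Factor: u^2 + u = (u + 1)*(u)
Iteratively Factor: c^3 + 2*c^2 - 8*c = (c - 2)*(c^2 + 4*c) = (c - 2)*(c + 4)*(c)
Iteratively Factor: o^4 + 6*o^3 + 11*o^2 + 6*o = (o + 2)*(o^3 + 4*o^2 + 3*o) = (o + 1)*(o + 2)*(o^2 + 3*o) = o*(o + 1)*(o + 2)*(o + 3)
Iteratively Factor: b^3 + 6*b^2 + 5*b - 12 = (b + 3)*(b^2 + 3*b - 4) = (b + 3)*(b + 4)*(b - 1)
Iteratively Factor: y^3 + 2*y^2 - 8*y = (y - 2)*(y^2 + 4*y) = y*(y - 2)*(y + 4)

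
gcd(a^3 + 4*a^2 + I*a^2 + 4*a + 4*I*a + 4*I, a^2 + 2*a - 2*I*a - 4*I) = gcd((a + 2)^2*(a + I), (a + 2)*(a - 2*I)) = a + 2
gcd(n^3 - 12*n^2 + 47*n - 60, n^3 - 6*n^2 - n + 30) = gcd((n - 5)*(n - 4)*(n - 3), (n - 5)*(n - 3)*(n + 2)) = n^2 - 8*n + 15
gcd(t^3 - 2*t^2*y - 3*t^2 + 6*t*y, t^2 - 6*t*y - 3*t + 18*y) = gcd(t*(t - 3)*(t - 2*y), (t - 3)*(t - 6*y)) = t - 3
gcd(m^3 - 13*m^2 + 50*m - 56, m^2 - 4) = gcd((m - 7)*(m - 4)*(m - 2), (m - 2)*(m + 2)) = m - 2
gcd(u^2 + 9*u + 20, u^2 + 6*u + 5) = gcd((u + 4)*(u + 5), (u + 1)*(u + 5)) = u + 5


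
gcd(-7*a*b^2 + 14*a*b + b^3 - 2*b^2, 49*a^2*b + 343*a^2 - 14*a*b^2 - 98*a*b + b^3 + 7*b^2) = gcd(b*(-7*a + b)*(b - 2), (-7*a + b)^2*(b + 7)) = 7*a - b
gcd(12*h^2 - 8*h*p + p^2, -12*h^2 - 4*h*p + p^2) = -6*h + p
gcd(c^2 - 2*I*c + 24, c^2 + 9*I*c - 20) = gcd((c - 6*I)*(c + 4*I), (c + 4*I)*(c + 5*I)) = c + 4*I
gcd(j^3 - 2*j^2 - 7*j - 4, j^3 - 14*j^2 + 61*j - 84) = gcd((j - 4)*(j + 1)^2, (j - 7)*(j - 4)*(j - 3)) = j - 4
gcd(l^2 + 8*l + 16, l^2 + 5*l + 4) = l + 4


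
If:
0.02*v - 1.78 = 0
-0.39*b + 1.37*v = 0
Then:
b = 312.64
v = 89.00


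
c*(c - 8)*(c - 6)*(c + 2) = c^4 - 12*c^3 + 20*c^2 + 96*c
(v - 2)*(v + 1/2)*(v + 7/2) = v^3 + 2*v^2 - 25*v/4 - 7/2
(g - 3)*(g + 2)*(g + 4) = g^3 + 3*g^2 - 10*g - 24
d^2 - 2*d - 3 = (d - 3)*(d + 1)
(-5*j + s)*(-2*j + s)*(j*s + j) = 10*j^3*s + 10*j^3 - 7*j^2*s^2 - 7*j^2*s + j*s^3 + j*s^2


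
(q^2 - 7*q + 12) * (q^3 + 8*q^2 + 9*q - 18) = q^5 + q^4 - 35*q^3 + 15*q^2 + 234*q - 216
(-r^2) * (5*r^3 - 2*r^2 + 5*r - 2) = -5*r^5 + 2*r^4 - 5*r^3 + 2*r^2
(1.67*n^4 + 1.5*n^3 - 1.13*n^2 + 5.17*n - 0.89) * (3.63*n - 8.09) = 6.0621*n^5 - 8.0653*n^4 - 16.2369*n^3 + 27.9088*n^2 - 45.056*n + 7.2001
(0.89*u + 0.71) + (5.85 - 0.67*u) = 0.22*u + 6.56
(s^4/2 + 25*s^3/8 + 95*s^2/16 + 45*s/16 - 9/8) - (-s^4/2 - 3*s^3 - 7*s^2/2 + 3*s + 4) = s^4 + 49*s^3/8 + 151*s^2/16 - 3*s/16 - 41/8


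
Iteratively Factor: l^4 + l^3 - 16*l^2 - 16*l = (l + 4)*(l^3 - 3*l^2 - 4*l) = (l + 1)*(l + 4)*(l^2 - 4*l) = l*(l + 1)*(l + 4)*(l - 4)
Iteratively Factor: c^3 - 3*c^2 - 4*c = (c - 4)*(c^2 + c) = (c - 4)*(c + 1)*(c)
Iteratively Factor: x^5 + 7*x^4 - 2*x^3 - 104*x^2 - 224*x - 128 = (x + 4)*(x^4 + 3*x^3 - 14*x^2 - 48*x - 32) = (x + 4)^2*(x^3 - x^2 - 10*x - 8) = (x - 4)*(x + 4)^2*(x^2 + 3*x + 2) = (x - 4)*(x + 1)*(x + 4)^2*(x + 2)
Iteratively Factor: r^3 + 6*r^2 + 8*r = (r)*(r^2 + 6*r + 8) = r*(r + 2)*(r + 4)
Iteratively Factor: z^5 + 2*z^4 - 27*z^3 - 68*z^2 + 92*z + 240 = (z + 4)*(z^4 - 2*z^3 - 19*z^2 + 8*z + 60) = (z - 2)*(z + 4)*(z^3 - 19*z - 30) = (z - 2)*(z + 2)*(z + 4)*(z^2 - 2*z - 15) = (z - 5)*(z - 2)*(z + 2)*(z + 4)*(z + 3)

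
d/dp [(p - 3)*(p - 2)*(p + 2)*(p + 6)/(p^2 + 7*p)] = 2*(p^5 + 12*p^4 + 21*p^3 - 71*p^2 - 72*p - 252)/(p^2*(p^2 + 14*p + 49))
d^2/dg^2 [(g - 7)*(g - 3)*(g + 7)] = 6*g - 6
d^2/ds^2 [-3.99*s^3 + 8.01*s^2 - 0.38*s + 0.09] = 16.02 - 23.94*s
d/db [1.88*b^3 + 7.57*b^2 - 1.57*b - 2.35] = 5.64*b^2 + 15.14*b - 1.57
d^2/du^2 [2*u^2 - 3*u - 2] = 4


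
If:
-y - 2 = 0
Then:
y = -2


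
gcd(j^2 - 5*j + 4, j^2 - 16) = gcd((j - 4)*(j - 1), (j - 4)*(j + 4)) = j - 4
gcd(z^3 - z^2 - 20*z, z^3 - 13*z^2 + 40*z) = z^2 - 5*z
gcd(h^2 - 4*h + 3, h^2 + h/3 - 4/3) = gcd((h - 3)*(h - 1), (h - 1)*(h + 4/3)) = h - 1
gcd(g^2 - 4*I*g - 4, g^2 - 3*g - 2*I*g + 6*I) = g - 2*I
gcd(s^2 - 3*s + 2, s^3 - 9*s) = 1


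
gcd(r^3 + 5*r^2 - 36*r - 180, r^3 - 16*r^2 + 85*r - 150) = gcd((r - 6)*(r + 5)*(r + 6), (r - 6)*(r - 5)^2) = r - 6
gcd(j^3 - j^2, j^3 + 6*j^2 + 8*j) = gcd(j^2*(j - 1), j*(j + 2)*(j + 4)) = j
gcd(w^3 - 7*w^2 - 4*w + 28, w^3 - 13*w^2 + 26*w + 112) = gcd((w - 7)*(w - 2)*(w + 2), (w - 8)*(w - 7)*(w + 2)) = w^2 - 5*w - 14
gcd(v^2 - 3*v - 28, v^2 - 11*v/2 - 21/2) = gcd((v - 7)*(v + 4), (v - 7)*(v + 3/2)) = v - 7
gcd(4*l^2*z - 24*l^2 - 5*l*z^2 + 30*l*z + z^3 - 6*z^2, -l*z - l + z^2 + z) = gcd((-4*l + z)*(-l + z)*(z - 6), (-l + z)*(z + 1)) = -l + z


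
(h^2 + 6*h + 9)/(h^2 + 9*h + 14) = (h^2 + 6*h + 9)/(h^2 + 9*h + 14)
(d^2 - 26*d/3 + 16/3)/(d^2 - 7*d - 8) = (d - 2/3)/(d + 1)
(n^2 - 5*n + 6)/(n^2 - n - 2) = (n - 3)/(n + 1)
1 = 1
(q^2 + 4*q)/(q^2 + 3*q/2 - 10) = 2*q/(2*q - 5)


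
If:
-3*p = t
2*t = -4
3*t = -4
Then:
No Solution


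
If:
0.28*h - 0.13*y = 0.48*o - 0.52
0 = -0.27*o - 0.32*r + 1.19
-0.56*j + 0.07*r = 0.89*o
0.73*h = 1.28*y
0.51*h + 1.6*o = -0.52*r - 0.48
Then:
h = -3.64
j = 1.28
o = -0.48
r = 4.12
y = -2.08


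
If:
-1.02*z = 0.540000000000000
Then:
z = -0.53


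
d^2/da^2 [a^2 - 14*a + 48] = 2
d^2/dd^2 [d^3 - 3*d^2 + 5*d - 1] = 6*d - 6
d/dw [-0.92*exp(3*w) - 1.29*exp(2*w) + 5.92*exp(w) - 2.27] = (-2.76*exp(2*w) - 2.58*exp(w) + 5.92)*exp(w)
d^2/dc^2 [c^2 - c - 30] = 2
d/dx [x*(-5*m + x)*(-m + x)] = 5*m^2 - 12*m*x + 3*x^2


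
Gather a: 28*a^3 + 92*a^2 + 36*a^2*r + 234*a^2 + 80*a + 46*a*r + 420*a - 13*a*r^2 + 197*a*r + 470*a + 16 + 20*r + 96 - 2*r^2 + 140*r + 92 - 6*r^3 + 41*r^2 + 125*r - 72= 28*a^3 + a^2*(36*r + 326) + a*(-13*r^2 + 243*r + 970) - 6*r^3 + 39*r^2 + 285*r + 132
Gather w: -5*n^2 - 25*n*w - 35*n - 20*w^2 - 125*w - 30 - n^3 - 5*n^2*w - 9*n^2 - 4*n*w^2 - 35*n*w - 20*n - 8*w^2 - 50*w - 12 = -n^3 - 14*n^2 - 55*n + w^2*(-4*n - 28) + w*(-5*n^2 - 60*n - 175) - 42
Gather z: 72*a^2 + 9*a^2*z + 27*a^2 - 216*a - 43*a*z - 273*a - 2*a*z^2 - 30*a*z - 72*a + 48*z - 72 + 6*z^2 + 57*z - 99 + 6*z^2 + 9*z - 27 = 99*a^2 - 561*a + z^2*(12 - 2*a) + z*(9*a^2 - 73*a + 114) - 198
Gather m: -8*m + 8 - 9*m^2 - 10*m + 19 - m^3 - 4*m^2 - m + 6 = -m^3 - 13*m^2 - 19*m + 33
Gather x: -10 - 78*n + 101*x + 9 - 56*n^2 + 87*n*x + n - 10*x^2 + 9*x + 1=-56*n^2 - 77*n - 10*x^2 + x*(87*n + 110)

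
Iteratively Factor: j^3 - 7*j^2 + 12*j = (j - 4)*(j^2 - 3*j) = (j - 4)*(j - 3)*(j)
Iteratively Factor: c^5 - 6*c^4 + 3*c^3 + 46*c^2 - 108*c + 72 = (c - 2)*(c^4 - 4*c^3 - 5*c^2 + 36*c - 36) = (c - 2)^2*(c^3 - 2*c^2 - 9*c + 18) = (c - 2)^3*(c^2 - 9) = (c - 3)*(c - 2)^3*(c + 3)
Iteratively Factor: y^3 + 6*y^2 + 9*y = (y + 3)*(y^2 + 3*y) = (y + 3)^2*(y)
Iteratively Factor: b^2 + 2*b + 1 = (b + 1)*(b + 1)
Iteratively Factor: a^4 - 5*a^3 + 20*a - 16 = (a + 2)*(a^3 - 7*a^2 + 14*a - 8) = (a - 4)*(a + 2)*(a^2 - 3*a + 2) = (a - 4)*(a - 2)*(a + 2)*(a - 1)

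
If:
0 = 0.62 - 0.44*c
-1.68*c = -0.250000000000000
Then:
No Solution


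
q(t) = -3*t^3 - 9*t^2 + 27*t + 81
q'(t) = -9*t^2 - 18*t + 27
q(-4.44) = 46.28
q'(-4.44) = -70.50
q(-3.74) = 11.07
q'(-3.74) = -31.57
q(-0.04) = 79.91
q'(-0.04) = 27.71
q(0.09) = 83.35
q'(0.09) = 25.31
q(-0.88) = 52.31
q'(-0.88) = 35.87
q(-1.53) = 29.37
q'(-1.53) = 33.47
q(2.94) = 6.35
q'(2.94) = -103.71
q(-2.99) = 0.00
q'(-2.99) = 0.36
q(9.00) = -2592.00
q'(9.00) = -864.00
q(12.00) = -6075.00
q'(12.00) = -1485.00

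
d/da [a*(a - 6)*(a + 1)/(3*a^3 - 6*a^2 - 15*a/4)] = 4*(12*a^2 + 38*a - 23)/(3*(16*a^4 - 64*a^3 + 24*a^2 + 80*a + 25))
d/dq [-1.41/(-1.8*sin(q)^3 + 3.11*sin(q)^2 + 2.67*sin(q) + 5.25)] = (-7.614*sin(q)^2 + 8.7702*sin(q) + 3.7647)*cos(q)/(-1.8*sin(q)^3 + 3.11*sin(q)^2 + 2.67*sin(q) + 5.25)^2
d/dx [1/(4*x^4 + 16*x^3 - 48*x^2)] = (-x^2 - 3*x + 6)/(x^3*(x^2 + 4*x - 12)^2)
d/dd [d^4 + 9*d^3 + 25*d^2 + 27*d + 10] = 4*d^3 + 27*d^2 + 50*d + 27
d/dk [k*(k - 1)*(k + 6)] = 3*k^2 + 10*k - 6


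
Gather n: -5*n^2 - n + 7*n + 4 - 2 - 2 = -5*n^2 + 6*n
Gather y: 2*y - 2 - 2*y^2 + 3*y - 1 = -2*y^2 + 5*y - 3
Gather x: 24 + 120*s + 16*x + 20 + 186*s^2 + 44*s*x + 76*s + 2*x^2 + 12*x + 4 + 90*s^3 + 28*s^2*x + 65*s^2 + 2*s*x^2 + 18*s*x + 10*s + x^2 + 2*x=90*s^3 + 251*s^2 + 206*s + x^2*(2*s + 3) + x*(28*s^2 + 62*s + 30) + 48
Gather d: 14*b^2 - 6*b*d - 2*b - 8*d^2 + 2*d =14*b^2 - 2*b - 8*d^2 + d*(2 - 6*b)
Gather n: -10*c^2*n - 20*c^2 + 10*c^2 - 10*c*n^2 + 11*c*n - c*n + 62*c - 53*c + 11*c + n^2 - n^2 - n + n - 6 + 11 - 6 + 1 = -10*c^2 - 10*c*n^2 + 20*c + n*(-10*c^2 + 10*c)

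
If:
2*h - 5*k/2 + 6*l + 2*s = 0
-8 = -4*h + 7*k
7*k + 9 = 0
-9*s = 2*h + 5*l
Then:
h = -1/4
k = -9/7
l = -89/154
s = 29/77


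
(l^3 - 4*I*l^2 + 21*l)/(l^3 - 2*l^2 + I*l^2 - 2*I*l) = (l^2 - 4*I*l + 21)/(l^2 + l*(-2 + I) - 2*I)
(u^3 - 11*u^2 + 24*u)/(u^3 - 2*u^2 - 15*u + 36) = u*(u - 8)/(u^2 + u - 12)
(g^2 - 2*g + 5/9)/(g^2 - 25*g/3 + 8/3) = (g - 5/3)/(g - 8)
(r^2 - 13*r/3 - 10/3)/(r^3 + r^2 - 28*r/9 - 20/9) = 3*(r - 5)/(3*r^2 + r - 10)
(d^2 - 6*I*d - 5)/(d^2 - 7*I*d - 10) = (d - I)/(d - 2*I)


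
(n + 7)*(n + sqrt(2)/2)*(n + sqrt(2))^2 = n^4 + 5*sqrt(2)*n^3/2 + 7*n^3 + 4*n^2 + 35*sqrt(2)*n^2/2 + sqrt(2)*n + 28*n + 7*sqrt(2)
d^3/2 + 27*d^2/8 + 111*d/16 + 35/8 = (d/2 + 1)*(d + 5/4)*(d + 7/2)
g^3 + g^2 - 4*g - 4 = (g - 2)*(g + 1)*(g + 2)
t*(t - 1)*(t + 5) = t^3 + 4*t^2 - 5*t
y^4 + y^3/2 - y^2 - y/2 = y*(y - 1)*(y + 1/2)*(y + 1)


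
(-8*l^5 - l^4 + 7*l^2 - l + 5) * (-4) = 32*l^5 + 4*l^4 - 28*l^2 + 4*l - 20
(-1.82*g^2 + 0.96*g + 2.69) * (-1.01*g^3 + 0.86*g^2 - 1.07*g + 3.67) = 1.8382*g^5 - 2.5348*g^4 + 0.0561000000000005*g^3 - 5.3932*g^2 + 0.644899999999999*g + 9.8723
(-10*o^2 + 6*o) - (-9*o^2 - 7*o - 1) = -o^2 + 13*o + 1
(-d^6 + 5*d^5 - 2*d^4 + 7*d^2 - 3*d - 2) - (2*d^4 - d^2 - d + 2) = -d^6 + 5*d^5 - 4*d^4 + 8*d^2 - 2*d - 4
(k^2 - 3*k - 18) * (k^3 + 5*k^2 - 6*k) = k^5 + 2*k^4 - 39*k^3 - 72*k^2 + 108*k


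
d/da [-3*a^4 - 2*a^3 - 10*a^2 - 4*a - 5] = -12*a^3 - 6*a^2 - 20*a - 4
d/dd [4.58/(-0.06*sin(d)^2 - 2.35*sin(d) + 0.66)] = (0.5496*sin(d) + 10.763)*cos(d)/(0.06*sin(d)^2 + 2.35*sin(d) - 0.66)^2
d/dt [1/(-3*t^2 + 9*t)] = (2*t - 3)/(3*t^2*(t - 3)^2)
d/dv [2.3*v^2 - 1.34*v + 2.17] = 4.6*v - 1.34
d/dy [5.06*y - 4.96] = 5.06000000000000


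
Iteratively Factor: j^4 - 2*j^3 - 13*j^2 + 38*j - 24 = (j - 2)*(j^3 - 13*j + 12) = (j - 2)*(j + 4)*(j^2 - 4*j + 3) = (j - 2)*(j - 1)*(j + 4)*(j - 3)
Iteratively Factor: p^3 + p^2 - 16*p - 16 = (p - 4)*(p^2 + 5*p + 4) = (p - 4)*(p + 1)*(p + 4)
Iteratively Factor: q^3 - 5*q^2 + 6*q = (q - 2)*(q^2 - 3*q) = q*(q - 2)*(q - 3)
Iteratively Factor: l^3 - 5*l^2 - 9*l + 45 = (l - 5)*(l^2 - 9) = (l - 5)*(l + 3)*(l - 3)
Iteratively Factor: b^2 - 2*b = (b)*(b - 2)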